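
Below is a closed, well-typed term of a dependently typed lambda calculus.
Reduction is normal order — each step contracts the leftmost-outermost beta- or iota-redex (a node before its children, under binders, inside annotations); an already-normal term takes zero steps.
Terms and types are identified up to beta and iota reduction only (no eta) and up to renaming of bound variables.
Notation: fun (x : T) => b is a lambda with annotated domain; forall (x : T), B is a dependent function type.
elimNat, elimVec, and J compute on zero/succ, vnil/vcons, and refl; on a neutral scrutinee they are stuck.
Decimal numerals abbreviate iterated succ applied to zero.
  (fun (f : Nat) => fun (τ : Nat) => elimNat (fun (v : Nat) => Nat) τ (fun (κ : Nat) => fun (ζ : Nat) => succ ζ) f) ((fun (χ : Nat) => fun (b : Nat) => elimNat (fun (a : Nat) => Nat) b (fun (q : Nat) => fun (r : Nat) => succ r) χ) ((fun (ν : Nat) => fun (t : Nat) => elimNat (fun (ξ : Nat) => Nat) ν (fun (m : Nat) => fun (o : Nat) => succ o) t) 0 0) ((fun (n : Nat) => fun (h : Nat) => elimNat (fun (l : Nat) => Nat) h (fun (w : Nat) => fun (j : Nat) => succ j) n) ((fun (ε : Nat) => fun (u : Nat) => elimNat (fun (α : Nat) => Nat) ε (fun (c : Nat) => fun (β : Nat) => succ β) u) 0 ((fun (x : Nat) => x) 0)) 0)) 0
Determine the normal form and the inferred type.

normal form:
  0
the term's type:
  Nat
observation: the first redex contracted is a beta-redex; the normal form is reached in 16 normal-order steps.


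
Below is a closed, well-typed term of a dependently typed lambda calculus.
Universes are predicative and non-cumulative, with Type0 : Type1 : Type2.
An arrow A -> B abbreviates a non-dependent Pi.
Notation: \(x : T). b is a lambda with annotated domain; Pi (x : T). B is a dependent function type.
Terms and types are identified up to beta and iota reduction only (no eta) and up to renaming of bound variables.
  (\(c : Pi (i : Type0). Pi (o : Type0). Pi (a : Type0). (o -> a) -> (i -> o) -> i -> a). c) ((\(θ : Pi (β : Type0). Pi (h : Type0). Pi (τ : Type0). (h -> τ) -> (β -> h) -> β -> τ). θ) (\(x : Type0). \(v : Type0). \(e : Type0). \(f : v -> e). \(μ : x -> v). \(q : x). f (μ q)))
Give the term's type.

type:
  Pi (c : Type0). Pi (i : Type0). Pi (o : Type0). (i -> o) -> (c -> i) -> c -> o


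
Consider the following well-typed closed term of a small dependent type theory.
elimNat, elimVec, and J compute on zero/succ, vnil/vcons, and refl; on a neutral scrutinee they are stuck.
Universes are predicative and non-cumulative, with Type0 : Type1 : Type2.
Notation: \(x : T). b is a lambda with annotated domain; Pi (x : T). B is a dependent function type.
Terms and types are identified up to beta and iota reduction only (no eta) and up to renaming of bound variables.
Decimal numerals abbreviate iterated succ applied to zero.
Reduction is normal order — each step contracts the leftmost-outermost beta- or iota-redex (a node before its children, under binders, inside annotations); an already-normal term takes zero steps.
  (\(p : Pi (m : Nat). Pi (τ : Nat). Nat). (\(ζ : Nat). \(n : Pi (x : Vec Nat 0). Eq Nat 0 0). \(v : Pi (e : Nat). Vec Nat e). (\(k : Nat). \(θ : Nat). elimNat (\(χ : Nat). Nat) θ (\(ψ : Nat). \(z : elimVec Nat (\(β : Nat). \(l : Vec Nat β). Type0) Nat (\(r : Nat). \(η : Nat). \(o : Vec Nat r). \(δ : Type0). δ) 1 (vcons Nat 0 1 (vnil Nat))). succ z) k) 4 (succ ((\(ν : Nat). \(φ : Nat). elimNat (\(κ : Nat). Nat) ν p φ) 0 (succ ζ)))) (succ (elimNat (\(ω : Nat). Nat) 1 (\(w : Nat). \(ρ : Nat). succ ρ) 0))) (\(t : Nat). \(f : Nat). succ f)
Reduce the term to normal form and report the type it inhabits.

reduced normal form:
  \(p : Pi (m : Vec Nat 0). Eq Nat 0 0). \(τ : Pi (ζ : Nat). Vec Nat ζ). 8
inferred type:
  Pi (p : Pi (m : Vec Nat 0). Eq Nat 0 0). Pi (τ : Pi (ζ : Nat). Vec Nat ζ). Nat


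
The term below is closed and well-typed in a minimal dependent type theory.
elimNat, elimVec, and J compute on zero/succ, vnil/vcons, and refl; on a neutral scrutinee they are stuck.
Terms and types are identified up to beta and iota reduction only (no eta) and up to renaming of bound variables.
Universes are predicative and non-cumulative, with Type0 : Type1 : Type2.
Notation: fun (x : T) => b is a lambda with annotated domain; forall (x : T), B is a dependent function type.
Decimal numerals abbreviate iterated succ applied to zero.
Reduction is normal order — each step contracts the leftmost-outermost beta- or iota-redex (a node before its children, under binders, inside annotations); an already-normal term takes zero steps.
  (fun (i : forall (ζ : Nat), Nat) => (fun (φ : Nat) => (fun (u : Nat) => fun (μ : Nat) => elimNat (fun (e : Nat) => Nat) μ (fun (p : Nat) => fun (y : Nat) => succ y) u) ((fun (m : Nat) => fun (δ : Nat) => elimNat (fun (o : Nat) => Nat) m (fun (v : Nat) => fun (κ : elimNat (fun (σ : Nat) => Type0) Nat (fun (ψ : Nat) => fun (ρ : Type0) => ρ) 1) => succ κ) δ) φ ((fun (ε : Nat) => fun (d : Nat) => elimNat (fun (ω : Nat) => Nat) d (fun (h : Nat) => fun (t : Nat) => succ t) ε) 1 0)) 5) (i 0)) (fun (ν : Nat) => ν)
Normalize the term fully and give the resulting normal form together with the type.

resulting normal form:
  6
inferred type:
  Nat


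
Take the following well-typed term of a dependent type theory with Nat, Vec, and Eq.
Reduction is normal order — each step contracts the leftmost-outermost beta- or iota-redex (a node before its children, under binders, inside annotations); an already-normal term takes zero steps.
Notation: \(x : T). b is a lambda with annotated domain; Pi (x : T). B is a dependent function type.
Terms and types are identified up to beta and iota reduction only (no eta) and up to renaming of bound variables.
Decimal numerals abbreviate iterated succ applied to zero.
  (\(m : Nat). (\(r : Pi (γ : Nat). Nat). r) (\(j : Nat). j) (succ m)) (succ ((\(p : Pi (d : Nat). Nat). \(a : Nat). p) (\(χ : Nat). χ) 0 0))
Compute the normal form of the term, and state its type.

normal form:
  2
inferred type:
  Nat


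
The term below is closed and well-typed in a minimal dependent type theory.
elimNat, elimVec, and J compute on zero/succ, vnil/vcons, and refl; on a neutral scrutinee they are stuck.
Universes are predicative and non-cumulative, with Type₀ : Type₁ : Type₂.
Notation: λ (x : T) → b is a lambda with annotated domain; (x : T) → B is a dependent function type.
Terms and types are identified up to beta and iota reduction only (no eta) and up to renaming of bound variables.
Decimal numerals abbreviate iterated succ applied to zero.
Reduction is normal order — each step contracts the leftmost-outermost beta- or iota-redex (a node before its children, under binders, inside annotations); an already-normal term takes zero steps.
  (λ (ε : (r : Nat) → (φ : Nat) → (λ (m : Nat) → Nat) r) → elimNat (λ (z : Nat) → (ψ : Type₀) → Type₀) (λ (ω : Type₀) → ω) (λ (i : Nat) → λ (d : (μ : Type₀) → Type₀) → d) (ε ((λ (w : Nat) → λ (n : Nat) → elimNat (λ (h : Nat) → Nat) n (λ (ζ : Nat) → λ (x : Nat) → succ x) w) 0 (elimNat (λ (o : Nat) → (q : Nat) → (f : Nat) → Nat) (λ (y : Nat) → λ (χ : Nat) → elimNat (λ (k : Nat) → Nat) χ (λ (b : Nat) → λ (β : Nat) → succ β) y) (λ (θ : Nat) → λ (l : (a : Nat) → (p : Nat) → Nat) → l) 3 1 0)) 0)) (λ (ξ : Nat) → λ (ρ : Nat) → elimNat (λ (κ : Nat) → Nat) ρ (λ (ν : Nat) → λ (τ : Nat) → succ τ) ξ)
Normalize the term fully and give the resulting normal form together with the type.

resulting normal form:
  λ (ε : Type₀) → ε
type:
  (ε : Type₀) → Type₀
observation: 30 normal-order steps normalize the term, beginning with a beta-redex.


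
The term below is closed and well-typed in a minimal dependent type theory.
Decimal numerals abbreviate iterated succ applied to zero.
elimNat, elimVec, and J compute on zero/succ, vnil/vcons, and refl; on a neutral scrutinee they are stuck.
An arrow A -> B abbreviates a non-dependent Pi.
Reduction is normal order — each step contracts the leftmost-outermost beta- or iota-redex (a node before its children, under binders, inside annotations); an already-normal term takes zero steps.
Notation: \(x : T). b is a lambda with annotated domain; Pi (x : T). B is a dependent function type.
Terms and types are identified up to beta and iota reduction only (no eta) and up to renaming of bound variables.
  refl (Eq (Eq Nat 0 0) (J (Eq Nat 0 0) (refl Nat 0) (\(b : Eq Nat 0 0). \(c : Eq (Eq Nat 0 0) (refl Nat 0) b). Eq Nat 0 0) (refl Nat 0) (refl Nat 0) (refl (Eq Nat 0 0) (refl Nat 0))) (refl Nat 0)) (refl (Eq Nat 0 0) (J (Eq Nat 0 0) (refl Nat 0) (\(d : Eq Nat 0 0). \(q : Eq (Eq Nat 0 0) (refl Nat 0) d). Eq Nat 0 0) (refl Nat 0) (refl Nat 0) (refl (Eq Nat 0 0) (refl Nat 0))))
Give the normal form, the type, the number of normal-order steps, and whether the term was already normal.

normal form:
  refl (Eq (Eq Nat 0 0) (refl Nat 0) (refl Nat 0)) (refl (Eq Nat 0 0) (refl Nat 0))
inferred type:
  Eq (Eq (Eq Nat 0 0) (refl Nat 0) (refl Nat 0)) (refl (Eq Nat 0 0) (refl Nat 0)) (refl (Eq Nat 0 0) (refl Nat 0))
reduction steps (normal order): 2
already normal: no
first redex: a J iota-redex


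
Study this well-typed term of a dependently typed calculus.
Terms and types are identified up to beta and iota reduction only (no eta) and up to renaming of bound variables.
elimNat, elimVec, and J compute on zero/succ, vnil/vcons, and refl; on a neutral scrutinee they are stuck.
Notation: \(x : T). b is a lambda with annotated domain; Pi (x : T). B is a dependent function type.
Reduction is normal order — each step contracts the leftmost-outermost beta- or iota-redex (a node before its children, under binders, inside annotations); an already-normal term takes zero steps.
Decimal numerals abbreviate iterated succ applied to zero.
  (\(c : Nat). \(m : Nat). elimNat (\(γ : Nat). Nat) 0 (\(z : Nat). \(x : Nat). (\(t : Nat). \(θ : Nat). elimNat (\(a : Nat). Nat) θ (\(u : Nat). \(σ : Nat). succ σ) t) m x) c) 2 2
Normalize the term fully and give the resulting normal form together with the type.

reduced normal form:
  4
type:
  Nat
observation: contracting a beta-redex first, the term normalizes in 27 steps.


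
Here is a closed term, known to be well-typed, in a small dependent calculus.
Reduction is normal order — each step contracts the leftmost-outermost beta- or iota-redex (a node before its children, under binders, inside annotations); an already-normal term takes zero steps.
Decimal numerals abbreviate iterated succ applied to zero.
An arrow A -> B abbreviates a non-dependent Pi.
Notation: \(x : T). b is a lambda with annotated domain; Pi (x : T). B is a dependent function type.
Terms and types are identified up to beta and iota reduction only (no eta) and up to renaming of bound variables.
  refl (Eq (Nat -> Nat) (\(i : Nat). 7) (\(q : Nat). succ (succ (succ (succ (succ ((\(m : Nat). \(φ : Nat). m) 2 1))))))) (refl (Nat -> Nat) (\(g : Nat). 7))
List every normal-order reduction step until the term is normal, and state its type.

normal-order reduction:
  refl (Eq (Nat -> Nat) (\(i : Nat). 7) (\(q : Nat). succ (succ (succ (succ (succ ((\(m : Nat). \(φ : Nat). m) 2 1))))))) (refl (Nat -> Nat) (\(g : Nat). 7))
  ~> refl (Eq (Nat -> Nat) (\(i : Nat). 7) (\(q : Nat). succ (succ (succ (succ (succ ((\(m : Nat). 2) 1))))))) (refl (Nat -> Nat) (\(φ : Nat). 7))
  ~> refl (Eq (Nat -> Nat) (\(i : Nat). 7) (\(q : Nat). 7)) (refl (Nat -> Nat) (\(m : Nat). 7))
type:
  Eq (Eq (Nat -> Nat) (\(i : Nat). 7) (\(q : Nat). 7)) (refl (Nat -> Nat) (\(m : Nat). 7)) (refl (Nat -> Nat) (\(φ : Nat). 7))


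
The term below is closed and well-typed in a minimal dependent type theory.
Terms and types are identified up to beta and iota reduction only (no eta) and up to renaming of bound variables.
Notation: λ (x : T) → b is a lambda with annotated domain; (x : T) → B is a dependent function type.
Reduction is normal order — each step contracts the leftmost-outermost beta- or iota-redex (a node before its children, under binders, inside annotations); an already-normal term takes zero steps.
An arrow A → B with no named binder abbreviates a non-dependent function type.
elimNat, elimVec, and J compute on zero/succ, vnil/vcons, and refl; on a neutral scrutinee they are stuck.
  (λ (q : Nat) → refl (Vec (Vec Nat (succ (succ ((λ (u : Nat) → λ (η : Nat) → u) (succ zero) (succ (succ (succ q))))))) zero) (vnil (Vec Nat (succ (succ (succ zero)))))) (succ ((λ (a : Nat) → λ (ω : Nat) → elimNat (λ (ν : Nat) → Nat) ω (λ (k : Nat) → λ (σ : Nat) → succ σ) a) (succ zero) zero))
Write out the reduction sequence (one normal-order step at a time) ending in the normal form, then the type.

normal-order reduction:
  (λ (q : Nat) → refl (Vec (Vec Nat (succ (succ ((λ (u : Nat) → λ (η : Nat) → u) (succ zero) (succ (succ (succ q))))))) zero) (vnil (Vec Nat (succ (succ (succ zero)))))) (succ ((λ (a : Nat) → λ (ω : Nat) → elimNat (λ (ν : Nat) → Nat) ω (λ (k : Nat) → λ (σ : Nat) → succ σ) a) (succ zero) zero))
  ~> refl (Vec (Vec Nat (succ (succ ((λ (q : Nat) → λ (u : Nat) → q) (succ zero) (succ (succ (succ (succ ((λ (η : Nat) → λ (a : Nat) → elimNat (λ (ω : Nat) → Nat) a (λ (ν : Nat) → λ (k : Nat) → succ k) η) (succ zero) zero))))))))) zero) (vnil (Vec Nat (succ (succ (succ zero)))))
  ~> refl (Vec (Vec Nat (succ (succ ((λ (q : Nat) → succ zero) (succ (succ (succ (succ ((λ (u : Nat) → λ (η : Nat) → elimNat (λ (a : Nat) → Nat) η (λ (ω : Nat) → λ (ν : Nat) → succ ν) u) (succ zero) zero))))))))) zero) (vnil (Vec Nat (succ (succ (succ zero)))))
  ~> refl (Vec (Vec Nat (succ (succ (succ zero)))) zero) (vnil (Vec Nat (succ (succ (succ zero)))))
type:
  Eq (Vec (Vec Nat (succ (succ (succ zero)))) zero) (vnil (Vec Nat (succ (succ (succ zero))))) (vnil (Vec Nat (succ (succ (succ zero)))))


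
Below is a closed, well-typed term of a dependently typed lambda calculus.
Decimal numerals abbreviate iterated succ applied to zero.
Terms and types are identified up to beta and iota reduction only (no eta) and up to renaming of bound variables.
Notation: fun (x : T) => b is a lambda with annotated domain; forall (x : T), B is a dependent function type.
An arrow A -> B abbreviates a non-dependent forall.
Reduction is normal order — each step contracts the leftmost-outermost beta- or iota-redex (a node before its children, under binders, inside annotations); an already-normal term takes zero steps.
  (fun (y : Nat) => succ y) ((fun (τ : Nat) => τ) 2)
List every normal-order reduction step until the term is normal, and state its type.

normal-order reduction:
  (fun (y : Nat) => succ y) ((fun (τ : Nat) => τ) 2)
  ~> succ ((fun (y : Nat) => y) 2)
  ~> 3
inferred type:
  Nat


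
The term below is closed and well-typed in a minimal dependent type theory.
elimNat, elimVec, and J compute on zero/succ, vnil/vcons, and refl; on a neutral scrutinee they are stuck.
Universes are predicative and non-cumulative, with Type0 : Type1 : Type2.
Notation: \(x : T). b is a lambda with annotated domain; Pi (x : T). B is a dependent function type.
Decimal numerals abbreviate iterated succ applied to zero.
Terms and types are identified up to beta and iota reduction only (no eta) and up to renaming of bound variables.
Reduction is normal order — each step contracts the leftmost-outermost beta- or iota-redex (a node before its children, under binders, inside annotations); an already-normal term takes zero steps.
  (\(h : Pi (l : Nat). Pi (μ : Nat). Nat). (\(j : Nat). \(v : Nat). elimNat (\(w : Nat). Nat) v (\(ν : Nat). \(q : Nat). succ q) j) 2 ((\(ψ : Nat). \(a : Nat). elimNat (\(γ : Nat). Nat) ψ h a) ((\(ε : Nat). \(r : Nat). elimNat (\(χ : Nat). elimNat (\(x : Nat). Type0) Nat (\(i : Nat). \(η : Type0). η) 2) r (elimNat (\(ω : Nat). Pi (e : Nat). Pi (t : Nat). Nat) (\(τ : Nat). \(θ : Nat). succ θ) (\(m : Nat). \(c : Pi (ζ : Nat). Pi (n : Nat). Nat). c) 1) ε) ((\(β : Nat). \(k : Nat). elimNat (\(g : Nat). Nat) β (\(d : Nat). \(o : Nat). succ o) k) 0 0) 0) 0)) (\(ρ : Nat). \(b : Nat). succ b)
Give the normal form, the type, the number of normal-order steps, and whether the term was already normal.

resulting normal form:
  2
inferred type:
  Nat
steps to reach normal form (normal order): 30
already normal: no
first contracted redex: a beta-redex


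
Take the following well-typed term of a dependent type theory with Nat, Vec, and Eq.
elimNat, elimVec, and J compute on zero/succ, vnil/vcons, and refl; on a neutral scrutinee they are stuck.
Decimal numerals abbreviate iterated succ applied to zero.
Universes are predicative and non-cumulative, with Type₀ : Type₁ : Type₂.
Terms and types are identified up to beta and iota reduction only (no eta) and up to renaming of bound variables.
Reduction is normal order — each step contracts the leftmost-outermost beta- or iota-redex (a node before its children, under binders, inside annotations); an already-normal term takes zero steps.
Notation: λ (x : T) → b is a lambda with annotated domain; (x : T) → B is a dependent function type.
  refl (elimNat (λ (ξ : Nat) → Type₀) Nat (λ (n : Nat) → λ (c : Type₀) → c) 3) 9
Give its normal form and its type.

resulting normal form:
  refl Nat 9
the term's type:
  Eq Nat 9 9


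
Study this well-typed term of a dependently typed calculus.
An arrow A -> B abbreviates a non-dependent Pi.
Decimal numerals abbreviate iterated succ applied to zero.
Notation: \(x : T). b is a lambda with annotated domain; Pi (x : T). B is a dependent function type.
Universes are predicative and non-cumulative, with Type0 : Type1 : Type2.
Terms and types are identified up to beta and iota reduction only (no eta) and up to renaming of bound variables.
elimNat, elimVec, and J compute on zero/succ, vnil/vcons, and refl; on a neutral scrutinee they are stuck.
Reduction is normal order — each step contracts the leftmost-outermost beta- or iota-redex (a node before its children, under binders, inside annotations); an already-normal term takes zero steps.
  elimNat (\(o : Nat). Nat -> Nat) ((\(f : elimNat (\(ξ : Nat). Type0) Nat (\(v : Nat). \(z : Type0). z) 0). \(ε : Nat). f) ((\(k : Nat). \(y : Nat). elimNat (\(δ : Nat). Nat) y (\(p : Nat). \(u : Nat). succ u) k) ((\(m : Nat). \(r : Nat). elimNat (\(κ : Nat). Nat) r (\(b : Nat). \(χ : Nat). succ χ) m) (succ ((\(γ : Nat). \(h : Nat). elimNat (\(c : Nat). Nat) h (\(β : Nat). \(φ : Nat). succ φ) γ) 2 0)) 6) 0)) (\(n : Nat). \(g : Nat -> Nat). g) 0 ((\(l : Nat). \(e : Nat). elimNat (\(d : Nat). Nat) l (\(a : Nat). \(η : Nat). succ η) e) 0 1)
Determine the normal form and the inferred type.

resulting normal form:
  9
type:
  Nat


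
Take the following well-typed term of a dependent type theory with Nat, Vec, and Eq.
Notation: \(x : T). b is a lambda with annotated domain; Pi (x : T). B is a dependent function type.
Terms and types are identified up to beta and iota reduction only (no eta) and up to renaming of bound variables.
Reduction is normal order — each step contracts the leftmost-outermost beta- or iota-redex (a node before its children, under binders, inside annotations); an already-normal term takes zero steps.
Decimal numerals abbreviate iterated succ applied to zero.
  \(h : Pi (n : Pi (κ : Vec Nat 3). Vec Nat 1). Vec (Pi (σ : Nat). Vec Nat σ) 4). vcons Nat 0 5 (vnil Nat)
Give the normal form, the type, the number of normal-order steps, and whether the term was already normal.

normal form:
  \(h : Pi (n : Pi (κ : Vec Nat 3). Vec Nat 1). Vec (Pi (σ : Nat). Vec Nat σ) 4). vcons Nat 0 5 (vnil Nat)
the term's type:
  Pi (h : Pi (n : Pi (κ : Vec Nat 3). Vec Nat 1). Vec (Pi (σ : Nat). Vec Nat σ) 4). Vec Nat 1
reduction steps (normal order): 0
term was already normal: yes


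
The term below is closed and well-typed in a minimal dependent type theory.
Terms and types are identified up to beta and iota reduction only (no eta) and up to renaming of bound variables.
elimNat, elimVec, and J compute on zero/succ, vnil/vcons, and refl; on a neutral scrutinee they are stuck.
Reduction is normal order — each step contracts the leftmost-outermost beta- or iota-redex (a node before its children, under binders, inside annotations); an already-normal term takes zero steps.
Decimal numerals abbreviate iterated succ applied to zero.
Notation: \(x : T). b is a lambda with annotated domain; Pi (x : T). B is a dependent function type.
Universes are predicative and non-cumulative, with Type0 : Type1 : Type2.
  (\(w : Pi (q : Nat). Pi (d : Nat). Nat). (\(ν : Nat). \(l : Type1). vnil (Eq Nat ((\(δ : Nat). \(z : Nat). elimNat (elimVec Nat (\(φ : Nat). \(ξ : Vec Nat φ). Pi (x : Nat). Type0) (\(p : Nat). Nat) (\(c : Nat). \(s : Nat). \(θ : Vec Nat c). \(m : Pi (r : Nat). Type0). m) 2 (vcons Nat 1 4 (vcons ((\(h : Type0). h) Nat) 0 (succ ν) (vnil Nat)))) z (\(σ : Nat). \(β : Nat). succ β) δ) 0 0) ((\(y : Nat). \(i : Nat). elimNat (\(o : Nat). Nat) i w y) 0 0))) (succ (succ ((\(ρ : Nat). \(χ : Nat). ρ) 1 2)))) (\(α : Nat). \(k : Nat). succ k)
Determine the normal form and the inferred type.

resulting normal form:
  \(w : Type1). vnil (Eq Nat 0 0)
the term's type:
  Pi (w : Type1). Vec (Eq Nat 0 0) 0


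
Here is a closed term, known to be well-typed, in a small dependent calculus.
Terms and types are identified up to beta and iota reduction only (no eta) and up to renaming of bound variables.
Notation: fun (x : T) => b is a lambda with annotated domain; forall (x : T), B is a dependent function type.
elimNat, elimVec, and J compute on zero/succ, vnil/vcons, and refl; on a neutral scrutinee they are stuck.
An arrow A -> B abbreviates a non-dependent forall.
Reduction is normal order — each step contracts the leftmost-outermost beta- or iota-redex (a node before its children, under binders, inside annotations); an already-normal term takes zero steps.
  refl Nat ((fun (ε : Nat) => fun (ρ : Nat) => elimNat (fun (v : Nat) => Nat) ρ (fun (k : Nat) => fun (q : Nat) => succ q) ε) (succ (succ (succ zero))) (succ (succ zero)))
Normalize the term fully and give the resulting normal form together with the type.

reduced normal form:
  refl Nat (succ (succ (succ (succ (succ zero)))))
the term's type:
  Eq Nat (succ (succ (succ (succ (succ zero))))) (succ (succ (succ (succ (succ zero)))))


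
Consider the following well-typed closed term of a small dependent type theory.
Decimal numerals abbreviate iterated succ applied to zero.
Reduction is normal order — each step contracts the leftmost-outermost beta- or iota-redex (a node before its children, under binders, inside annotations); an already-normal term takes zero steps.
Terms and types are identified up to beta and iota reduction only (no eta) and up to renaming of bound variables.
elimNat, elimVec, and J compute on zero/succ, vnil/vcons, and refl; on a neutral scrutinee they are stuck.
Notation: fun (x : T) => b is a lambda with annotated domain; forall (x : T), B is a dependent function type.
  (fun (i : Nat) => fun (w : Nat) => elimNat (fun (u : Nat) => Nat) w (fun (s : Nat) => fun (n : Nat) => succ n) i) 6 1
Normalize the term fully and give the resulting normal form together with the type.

normal form:
  7
the term's type:
  Nat


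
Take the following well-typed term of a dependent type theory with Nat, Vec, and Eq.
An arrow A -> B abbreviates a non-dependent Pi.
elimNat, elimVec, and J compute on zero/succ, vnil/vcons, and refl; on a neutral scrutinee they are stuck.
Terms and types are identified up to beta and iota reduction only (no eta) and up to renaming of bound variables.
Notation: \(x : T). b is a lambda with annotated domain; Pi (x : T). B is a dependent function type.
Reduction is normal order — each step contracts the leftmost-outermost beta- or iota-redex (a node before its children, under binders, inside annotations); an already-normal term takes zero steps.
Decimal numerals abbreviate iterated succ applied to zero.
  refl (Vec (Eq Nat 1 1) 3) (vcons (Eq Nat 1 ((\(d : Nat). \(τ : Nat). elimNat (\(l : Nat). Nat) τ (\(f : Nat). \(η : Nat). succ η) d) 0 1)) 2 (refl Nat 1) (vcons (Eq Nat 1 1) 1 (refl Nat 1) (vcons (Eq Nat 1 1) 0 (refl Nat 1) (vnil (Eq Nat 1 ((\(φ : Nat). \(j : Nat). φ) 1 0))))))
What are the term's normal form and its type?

resulting normal form:
  refl (Vec (Eq Nat 1 1) 3) (vcons (Eq Nat 1 1) 2 (refl Nat 1) (vcons (Eq Nat 1 1) 1 (refl Nat 1) (vcons (Eq Nat 1 1) 0 (refl Nat 1) (vnil (Eq Nat 1 1)))))
type:
  Eq (Vec (Eq Nat 1 1) 3) (vcons (Eq Nat 1 1) 2 (refl Nat 1) (vcons (Eq Nat 1 1) 1 (refl Nat 1) (vcons (Eq Nat 1 1) 0 (refl Nat 1) (vnil (Eq Nat 1 1))))) (vcons (Eq Nat 1 1) 2 (refl Nat 1) (vcons (Eq Nat 1 1) 1 (refl Nat 1) (vcons (Eq Nat 1 1) 0 (refl Nat 1) (vnil (Eq Nat 1 1)))))
observation: contracting a beta-redex first, the term normalizes in 5 steps.


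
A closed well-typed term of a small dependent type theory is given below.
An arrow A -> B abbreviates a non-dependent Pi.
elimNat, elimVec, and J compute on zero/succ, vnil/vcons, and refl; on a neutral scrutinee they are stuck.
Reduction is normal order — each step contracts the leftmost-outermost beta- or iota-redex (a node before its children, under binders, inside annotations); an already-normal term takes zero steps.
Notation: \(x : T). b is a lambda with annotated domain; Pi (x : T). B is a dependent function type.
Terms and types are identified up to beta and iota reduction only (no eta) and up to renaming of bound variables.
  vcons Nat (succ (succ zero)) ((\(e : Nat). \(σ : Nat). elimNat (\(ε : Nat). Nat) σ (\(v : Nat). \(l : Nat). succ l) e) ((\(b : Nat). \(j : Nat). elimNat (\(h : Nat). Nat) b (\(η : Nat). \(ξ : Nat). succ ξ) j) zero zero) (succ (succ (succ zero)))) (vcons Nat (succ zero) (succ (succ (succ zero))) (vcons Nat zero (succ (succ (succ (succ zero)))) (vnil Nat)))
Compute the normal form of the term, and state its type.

normal form:
  vcons Nat (succ (succ zero)) (succ (succ (succ zero))) (vcons Nat (succ zero) (succ (succ (succ zero))) (vcons Nat zero (succ (succ (succ (succ zero)))) (vnil Nat)))
inferred type:
  Vec Nat (succ (succ (succ zero)))
observation: reduction starts at a beta-redex, and 6 normal-order steps reach the normal form.


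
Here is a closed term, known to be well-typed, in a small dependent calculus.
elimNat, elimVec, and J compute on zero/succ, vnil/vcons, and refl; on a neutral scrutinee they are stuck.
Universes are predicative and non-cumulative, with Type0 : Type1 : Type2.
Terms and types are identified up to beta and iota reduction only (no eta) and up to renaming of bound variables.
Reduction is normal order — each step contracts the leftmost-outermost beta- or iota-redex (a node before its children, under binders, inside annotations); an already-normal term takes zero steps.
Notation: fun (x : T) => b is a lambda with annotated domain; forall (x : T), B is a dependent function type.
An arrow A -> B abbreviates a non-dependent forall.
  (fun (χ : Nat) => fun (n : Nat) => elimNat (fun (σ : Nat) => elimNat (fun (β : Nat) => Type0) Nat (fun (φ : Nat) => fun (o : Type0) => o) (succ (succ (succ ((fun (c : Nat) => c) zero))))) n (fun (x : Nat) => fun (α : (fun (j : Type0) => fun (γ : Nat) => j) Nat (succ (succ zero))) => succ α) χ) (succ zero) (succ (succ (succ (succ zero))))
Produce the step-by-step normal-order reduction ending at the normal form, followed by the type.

normal-order reduction:
  (fun (χ : Nat) => fun (n : Nat) => elimNat (fun (σ : Nat) => elimNat (fun (β : Nat) => Type0) Nat (fun (φ : Nat) => fun (o : Type0) => o) (succ (succ (succ ((fun (c : Nat) => c) zero))))) n (fun (x : Nat) => fun (α : (fun (j : Type0) => fun (γ : Nat) => j) Nat (succ (succ zero))) => succ α) χ) (succ zero) (succ (succ (succ (succ zero))))
  ~> (fun (χ : Nat) => elimNat (fun (n : Nat) => elimNat (fun (σ : Nat) => Type0) Nat (fun (β : Nat) => fun (φ : Type0) => φ) (succ (succ (succ ((fun (o : Nat) => o) zero))))) χ (fun (c : Nat) => fun (x : (fun (α : Type0) => fun (j : Nat) => α) Nat (succ (succ zero))) => succ x) (succ zero)) (succ (succ (succ (succ zero))))
  ~> elimNat (fun (χ : Nat) => elimNat (fun (n : Nat) => Type0) Nat (fun (σ : Nat) => fun (β : Type0) => β) (succ (succ (succ ((fun (φ : Nat) => φ) zero))))) (succ (succ (succ (succ zero)))) (fun (o : Nat) => fun (c : (fun (x : Type0) => fun (α : Nat) => x) Nat (succ (succ zero))) => succ c) (succ zero)
  ~> (fun (χ : Nat) => fun (n : (fun (σ : Type0) => fun (β : Nat) => σ) Nat (succ (succ zero))) => succ n) zero (elimNat (fun (φ : Nat) => elimNat (fun (o : Nat) => Type0) Nat (fun (c : Nat) => fun (x : Type0) => x) (succ (succ (succ ((fun (α : Nat) => α) zero))))) (succ (succ (succ (succ zero)))) (fun (j : Nat) => fun (γ : (fun (d : Type0) => fun (y : Nat) => d) Nat (succ (succ zero))) => succ γ) zero)
  ~> (fun (χ : (fun (n : Type0) => fun (σ : Nat) => n) Nat (succ (succ zero))) => succ χ) (elimNat (fun (β : Nat) => elimNat (fun (φ : Nat) => Type0) Nat (fun (o : Nat) => fun (c : Type0) => c) (succ (succ (succ ((fun (x : Nat) => x) zero))))) (succ (succ (succ (succ zero)))) (fun (α : Nat) => fun (j : (fun (γ : Type0) => fun (d : Nat) => γ) Nat (succ (succ zero))) => succ j) zero)
  ~> succ (elimNat (fun (χ : Nat) => elimNat (fun (n : Nat) => Type0) Nat (fun (σ : Nat) => fun (β : Type0) => β) (succ (succ (succ ((fun (φ : Nat) => φ) zero))))) (succ (succ (succ (succ zero)))) (fun (o : Nat) => fun (c : (fun (x : Type0) => fun (α : Nat) => x) Nat (succ (succ zero))) => succ c) zero)
  ~> succ (succ (succ (succ (succ zero))))
type:
  Nat


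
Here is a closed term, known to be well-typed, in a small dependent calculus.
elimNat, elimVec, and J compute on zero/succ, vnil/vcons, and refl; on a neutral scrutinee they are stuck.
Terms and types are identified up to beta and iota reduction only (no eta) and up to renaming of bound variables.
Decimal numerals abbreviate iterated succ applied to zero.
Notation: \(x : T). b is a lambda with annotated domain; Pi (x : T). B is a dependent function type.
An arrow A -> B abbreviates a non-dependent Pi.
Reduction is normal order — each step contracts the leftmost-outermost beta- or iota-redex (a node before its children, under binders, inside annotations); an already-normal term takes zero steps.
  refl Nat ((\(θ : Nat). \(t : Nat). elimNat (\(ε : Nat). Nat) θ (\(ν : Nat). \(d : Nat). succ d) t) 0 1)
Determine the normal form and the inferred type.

reduced normal form:
  refl Nat 1
inferred type:
  Eq Nat 1 1
observation: the term reaches its normal form after 6 normal-order steps.


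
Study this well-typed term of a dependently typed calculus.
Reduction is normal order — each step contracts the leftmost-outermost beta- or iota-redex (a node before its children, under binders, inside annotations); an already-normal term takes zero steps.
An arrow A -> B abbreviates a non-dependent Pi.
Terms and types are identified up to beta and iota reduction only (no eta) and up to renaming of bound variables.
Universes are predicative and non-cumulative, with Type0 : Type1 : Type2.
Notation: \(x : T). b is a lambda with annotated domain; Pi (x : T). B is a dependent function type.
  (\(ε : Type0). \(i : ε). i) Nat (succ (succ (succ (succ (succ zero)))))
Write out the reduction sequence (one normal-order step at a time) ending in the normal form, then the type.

normal-order reduction:
  (\(ε : Type0). \(i : ε). i) Nat (succ (succ (succ (succ (succ zero)))))
  ~> (\(ε : Nat). ε) (succ (succ (succ (succ (succ zero)))))
  ~> succ (succ (succ (succ (succ zero))))
inferred type:
  Nat


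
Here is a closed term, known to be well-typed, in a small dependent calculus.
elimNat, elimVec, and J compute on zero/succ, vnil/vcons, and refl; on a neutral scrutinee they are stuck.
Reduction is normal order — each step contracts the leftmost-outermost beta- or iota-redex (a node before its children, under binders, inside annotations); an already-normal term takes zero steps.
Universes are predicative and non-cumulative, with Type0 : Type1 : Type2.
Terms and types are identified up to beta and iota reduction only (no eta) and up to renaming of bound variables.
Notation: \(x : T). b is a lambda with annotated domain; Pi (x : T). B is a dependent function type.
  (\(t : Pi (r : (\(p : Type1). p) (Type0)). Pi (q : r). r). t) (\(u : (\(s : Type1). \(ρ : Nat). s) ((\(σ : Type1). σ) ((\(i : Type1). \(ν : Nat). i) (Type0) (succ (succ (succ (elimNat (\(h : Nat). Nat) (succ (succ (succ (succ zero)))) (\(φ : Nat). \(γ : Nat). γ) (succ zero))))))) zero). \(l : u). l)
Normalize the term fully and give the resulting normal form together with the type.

resulting normal form:
  \(t : Type0). \(r : t). r
type:
  Pi (t : Type0). Pi (r : t). t
observation: contracting a beta-redex first, the term normalizes in 6 steps.


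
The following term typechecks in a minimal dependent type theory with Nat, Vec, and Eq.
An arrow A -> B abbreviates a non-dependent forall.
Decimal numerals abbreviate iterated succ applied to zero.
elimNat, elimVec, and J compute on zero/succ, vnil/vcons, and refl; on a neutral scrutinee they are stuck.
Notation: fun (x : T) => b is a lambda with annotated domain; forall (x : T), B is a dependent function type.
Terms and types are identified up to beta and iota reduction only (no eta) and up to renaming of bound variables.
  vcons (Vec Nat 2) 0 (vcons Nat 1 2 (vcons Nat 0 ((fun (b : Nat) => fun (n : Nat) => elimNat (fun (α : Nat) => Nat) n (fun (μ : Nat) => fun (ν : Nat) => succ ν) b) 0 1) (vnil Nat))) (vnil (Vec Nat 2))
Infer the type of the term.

inferred type:
  Vec (Vec Nat 2) 1


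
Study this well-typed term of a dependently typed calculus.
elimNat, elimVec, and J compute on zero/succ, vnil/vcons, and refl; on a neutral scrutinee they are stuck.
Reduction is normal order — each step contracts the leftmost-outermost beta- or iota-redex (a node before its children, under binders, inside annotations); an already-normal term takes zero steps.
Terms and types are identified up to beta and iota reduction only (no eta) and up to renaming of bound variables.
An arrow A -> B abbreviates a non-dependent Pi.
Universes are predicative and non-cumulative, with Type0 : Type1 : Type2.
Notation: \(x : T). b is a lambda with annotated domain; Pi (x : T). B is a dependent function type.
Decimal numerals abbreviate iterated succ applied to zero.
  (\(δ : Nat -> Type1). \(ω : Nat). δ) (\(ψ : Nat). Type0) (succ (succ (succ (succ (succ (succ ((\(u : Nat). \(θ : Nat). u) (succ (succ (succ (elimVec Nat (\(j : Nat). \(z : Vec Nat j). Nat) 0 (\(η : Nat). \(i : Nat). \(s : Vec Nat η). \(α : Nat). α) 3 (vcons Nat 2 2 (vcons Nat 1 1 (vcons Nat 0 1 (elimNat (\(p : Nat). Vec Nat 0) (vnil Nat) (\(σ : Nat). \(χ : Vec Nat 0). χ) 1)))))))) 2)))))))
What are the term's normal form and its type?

reduced normal form:
  \(δ : Nat). Type0
inferred type:
  Nat -> Type1
observation: the leftmost-outermost redex is a beta-redex, and normalization takes 2 steps.


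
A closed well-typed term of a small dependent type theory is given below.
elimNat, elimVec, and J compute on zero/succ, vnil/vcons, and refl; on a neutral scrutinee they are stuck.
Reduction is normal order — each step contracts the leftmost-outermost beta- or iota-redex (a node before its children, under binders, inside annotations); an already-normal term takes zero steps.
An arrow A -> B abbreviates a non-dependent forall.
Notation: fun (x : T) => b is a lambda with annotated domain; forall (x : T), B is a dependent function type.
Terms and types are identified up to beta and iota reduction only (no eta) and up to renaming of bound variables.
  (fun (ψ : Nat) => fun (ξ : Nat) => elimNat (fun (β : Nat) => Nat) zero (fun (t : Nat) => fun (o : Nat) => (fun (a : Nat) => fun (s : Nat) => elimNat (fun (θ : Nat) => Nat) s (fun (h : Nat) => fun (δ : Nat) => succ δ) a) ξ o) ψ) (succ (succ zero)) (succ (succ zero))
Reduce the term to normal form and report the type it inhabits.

normal form:
  succ (succ (succ (succ zero)))
the term's type:
  Nat
observation: the term reaches its normal form after 27 normal-order steps.


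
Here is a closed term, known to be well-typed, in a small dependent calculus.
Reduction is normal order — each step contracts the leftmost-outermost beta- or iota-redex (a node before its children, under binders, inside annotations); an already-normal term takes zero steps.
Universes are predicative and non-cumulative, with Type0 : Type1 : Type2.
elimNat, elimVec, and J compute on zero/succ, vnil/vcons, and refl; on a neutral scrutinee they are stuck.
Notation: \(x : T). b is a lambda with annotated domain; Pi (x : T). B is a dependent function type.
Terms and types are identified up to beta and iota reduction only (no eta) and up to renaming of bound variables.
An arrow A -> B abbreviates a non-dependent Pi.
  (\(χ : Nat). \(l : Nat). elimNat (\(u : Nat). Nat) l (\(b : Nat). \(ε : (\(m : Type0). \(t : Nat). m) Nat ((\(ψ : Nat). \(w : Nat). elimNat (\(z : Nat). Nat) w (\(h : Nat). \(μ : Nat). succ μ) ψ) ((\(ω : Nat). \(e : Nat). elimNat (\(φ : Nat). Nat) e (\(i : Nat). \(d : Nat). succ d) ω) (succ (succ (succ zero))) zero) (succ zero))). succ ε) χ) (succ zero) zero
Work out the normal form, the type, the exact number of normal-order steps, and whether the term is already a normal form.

resulting normal form:
  succ zero
type:
  Nat
steps to reach normal form (normal order): 6
already normal: no
first redex: a beta-redex


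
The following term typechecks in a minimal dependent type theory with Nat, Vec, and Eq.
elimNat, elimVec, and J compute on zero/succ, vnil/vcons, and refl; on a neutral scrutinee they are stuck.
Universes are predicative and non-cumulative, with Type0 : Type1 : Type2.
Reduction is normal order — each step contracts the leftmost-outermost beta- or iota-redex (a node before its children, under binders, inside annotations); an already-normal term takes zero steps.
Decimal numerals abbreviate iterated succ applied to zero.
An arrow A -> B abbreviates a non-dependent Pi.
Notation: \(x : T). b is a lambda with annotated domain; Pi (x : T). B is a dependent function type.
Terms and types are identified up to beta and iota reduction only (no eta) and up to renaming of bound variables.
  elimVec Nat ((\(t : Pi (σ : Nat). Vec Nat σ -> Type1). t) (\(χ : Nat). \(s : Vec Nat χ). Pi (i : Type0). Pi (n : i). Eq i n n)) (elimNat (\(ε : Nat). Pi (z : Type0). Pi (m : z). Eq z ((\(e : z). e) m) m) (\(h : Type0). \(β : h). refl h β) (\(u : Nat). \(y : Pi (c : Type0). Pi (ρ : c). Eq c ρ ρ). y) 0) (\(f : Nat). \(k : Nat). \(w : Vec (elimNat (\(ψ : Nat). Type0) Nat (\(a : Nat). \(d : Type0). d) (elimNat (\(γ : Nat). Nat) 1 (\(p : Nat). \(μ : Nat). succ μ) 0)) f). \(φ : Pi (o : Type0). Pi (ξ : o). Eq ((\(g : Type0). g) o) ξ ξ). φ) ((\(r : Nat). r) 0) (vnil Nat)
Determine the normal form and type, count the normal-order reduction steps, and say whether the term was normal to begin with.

resulting normal form:
  \(t : Type0). \(σ : t). refl t σ
type:
  Pi (t : Type0). Pi (σ : t). Eq t σ σ
reduction steps (normal order): 2
started in normal form: no
first redex: an elimVec iota-redex


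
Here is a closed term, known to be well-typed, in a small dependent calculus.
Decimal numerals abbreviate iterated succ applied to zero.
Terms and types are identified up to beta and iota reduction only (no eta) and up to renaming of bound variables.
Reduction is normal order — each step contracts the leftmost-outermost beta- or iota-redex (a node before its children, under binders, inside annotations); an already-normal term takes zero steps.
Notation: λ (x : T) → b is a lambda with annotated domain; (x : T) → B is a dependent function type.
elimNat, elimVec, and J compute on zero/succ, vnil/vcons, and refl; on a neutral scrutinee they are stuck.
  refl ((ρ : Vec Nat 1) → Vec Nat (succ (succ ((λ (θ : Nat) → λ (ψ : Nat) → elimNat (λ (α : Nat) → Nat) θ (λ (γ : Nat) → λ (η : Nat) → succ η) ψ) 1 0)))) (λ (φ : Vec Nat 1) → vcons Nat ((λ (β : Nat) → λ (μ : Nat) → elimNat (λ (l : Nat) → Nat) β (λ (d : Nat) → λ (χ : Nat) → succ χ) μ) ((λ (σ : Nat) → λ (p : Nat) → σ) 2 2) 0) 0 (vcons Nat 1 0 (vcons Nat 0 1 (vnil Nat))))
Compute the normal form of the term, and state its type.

resulting normal form:
  refl ((ρ : Vec Nat 1) → Vec Nat 3) (λ (θ : Vec Nat 1) → vcons Nat 2 0 (vcons Nat 1 0 (vcons Nat 0 1 (vnil Nat))))
type:
  Eq ((ρ : Vec Nat 1) → Vec Nat 3) (λ (θ : Vec Nat 1) → vcons Nat 2 0 (vcons Nat 1 0 (vcons Nat 0 1 (vnil Nat)))) (λ (ψ : Vec Nat 1) → vcons Nat 2 0 (vcons Nat 1 0 (vcons Nat 0 1 (vnil Nat))))
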